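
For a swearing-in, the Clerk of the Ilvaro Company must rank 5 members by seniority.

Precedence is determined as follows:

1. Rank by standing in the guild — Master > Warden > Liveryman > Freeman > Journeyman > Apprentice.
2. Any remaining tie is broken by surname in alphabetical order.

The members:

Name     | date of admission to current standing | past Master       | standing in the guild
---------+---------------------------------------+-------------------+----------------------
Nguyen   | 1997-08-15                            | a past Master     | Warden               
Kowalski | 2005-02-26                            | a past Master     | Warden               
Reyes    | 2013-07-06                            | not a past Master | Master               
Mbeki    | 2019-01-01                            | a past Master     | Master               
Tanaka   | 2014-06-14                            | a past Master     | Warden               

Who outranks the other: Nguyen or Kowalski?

By standing in the guild: Mbeki and Reyes (Master); then Kowalski, Nguyen and Tanaka (Warden).
Among Mbeki and Reyes, alphabetically by surname: Mbeki before Reyes.
Among Kowalski, Nguyen and Tanaka, alphabetically by surname: Kowalski before Nguyen before Tanaka.
So Kowalski takes precedence.

Kowalski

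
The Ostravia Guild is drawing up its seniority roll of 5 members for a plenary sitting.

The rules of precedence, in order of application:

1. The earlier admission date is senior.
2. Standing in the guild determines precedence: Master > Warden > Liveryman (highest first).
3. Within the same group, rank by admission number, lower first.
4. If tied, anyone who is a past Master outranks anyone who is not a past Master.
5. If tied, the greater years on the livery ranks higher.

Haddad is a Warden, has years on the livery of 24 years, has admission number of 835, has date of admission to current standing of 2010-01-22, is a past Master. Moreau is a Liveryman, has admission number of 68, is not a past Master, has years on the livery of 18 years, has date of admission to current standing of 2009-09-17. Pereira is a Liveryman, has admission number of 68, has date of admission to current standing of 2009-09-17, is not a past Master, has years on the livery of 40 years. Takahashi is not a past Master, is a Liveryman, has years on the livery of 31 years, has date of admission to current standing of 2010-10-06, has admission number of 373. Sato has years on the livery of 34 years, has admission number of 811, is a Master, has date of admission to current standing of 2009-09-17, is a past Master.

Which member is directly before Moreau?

By date of admission to current standing (earlier first): Sato, Pereira and Moreau (each 2009-09-17); then Haddad (2010-01-22); then Takahashi (2010-10-06).
Among Sato, Pereira and Moreau, by standing in the guild: Sato (Master) before Pereira and Moreau (Liveryman).
Pereira and Moreau both have admission number 68, so the next rule applies.
Pereira and Moreau are each not a past Master, so the next rule applies.
Among Pereira and Moreau, by years on the livery (higher first): Pereira (40 years) before Moreau (18 years).
Order: Sato, Pereira, Moreau, Haddad, Takahashi.

Pereira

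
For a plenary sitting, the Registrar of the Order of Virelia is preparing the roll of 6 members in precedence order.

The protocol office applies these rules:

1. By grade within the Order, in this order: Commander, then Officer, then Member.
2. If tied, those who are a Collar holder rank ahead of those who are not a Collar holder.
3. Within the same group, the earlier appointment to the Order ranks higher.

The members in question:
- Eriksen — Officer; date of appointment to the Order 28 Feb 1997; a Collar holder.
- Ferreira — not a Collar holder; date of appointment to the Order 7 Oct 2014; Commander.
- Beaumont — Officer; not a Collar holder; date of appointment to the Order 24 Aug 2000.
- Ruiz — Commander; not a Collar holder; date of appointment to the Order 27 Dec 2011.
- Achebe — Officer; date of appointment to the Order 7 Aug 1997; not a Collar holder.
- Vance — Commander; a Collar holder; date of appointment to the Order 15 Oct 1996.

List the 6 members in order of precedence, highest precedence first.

By grade within the Order: Vance, Ruiz and Ferreira (Commander); then Eriksen, Achebe and Beaumont (Officer).
Among Vance, Ruiz and Ferreira, a Collar holder before not a Collar holder: Vance (a Collar holder) before Ruiz and Ferreira (not a Collar holder).
Among Ruiz and Ferreira, by date of appointment to the Order (earlier first): Ruiz (27 Dec 2011) before Ferreira (7 Oct 2014).
Among Eriksen, Achebe and Beaumont, a Collar holder before not a Collar holder: Eriksen (a Collar holder) before Achebe and Beaumont (not a Collar holder).
Among Achebe and Beaumont, by date of appointment to the Order (earlier first): Achebe (7 Aug 1997) before Beaumont (24 Aug 2000).
Full order: Vance, Ruiz, Ferreira, Eriksen, Achebe, Beaumont.

Vance, Ruiz, Ferreira, Eriksen, Achebe, Beaumont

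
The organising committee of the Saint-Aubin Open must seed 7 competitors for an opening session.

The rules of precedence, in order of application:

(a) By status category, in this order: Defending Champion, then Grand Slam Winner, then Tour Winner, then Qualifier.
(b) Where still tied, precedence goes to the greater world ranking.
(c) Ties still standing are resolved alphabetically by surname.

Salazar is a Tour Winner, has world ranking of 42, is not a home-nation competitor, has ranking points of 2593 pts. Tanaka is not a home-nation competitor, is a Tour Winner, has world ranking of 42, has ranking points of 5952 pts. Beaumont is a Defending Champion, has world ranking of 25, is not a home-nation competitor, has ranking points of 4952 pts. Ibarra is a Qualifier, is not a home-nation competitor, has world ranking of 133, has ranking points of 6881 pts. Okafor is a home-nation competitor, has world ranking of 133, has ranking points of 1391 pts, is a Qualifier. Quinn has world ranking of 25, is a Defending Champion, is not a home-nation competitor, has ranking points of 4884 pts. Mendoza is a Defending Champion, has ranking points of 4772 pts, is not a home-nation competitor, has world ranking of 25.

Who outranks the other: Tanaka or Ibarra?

Tanaka

By status category: Beaumont, Mendoza and Quinn (Defending Champion); then Salazar and Tanaka (Tour Winner); then Ibarra and Okafor (Qualifier).
Beaumont, Mendoza and Quinn all have world ranking 25, so the next rule applies.
Among Beaumont, Mendoza and Quinn, alphabetically by surname: Beaumont before Mendoza before Quinn.
Salazar and Tanaka both have world ranking 42, so the next rule applies.
Among Salazar and Tanaka, alphabetically by surname: Salazar before Tanaka.
Ibarra and Okafor both have world ranking 133, so the next rule applies.
Among Ibarra and Okafor, alphabetically by surname: Ibarra before Okafor.
So Tanaka takes precedence.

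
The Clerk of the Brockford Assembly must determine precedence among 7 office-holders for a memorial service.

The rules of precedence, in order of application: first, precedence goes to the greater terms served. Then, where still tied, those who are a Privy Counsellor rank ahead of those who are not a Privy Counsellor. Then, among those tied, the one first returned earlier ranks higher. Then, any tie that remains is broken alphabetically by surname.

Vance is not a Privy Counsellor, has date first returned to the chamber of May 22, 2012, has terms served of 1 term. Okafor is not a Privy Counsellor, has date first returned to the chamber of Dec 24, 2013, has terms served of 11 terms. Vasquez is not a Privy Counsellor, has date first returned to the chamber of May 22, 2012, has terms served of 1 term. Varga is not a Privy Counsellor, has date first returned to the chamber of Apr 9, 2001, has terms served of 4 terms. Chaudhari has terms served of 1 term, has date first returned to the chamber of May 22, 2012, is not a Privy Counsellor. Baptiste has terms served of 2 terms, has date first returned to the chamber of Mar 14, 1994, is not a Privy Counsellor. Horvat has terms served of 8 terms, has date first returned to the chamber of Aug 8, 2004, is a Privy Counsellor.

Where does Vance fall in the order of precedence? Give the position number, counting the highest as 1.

6

By terms served (higher first): Okafor (11 terms); then Horvat (8 terms); then Varga (4 terms); then Baptiste (2 terms); then Chaudhari, Vance and Vasquez (each 1 term).
Chaudhari, Vance and Vasquez are each not a Privy Counsellor, so the next rule applies.
Chaudhari, Vance and Vasquez all have date first returned to the chamber May 22, 2012, so the next rule applies.
Among Chaudhari, Vance and Vasquez, alphabetically by surname: Chaudhari before Vance before Vasquez.
Order: Okafor, Horvat, Varga, Baptiste, Chaudhari, Vance, Vasquez. So position 6.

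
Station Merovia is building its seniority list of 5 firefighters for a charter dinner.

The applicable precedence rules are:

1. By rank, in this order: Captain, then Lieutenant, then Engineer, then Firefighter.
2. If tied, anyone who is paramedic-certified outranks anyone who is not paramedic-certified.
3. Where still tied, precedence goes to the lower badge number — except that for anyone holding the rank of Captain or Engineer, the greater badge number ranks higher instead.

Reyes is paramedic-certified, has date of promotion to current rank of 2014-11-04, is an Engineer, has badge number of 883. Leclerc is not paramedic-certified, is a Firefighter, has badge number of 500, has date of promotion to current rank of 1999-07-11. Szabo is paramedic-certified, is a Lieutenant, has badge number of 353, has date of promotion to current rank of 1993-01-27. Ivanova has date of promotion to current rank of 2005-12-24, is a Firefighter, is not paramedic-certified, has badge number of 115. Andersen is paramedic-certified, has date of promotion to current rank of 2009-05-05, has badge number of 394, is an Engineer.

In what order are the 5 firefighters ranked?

By rank: Szabo (Lieutenant); then Reyes and Andersen (Engineer); then Ivanova and Leclerc (Firefighter).
Reyes and Andersen are each paramedic-certified, so the next rule applies.
Among Reyes and Andersen, by badge number (higher first) (reversed rule for this group): Reyes (883) before Andersen (394).
Ivanova and Leclerc are each not paramedic-certified, so the next rule applies.
Among Ivanova and Leclerc, by badge number (lower first): Ivanova (115) before Leclerc (500).
Full order: Szabo, Reyes, Andersen, Ivanova, Leclerc.

Szabo, Reyes, Andersen, Ivanova, Leclerc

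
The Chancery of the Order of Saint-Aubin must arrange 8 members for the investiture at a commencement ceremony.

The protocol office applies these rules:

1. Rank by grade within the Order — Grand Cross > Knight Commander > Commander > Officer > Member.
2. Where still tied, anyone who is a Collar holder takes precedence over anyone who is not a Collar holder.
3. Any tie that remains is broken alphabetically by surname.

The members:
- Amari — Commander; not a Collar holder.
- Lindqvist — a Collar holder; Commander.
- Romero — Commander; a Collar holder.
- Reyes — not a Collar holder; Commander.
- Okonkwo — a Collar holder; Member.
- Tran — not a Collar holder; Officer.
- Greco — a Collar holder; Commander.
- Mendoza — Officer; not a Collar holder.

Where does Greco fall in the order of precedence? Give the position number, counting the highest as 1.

1

By grade within the Order: Greco, Lindqvist, Romero, Amari and Reyes (Commander); then Mendoza and Tran (Officer); then Okonkwo (Member).
Among Greco, Lindqvist, Romero, Amari and Reyes, a Collar holder before not a Collar holder: Greco, Lindqvist and Romero (a Collar holder) before Amari and Reyes (not a Collar holder).
Among Greco, Lindqvist and Romero, alphabetically by surname: Greco before Lindqvist before Romero.
Among Amari and Reyes, alphabetically by surname: Amari before Reyes.
Mendoza and Tran are each not a Collar holder, so the next rule applies.
Among Mendoza and Tran, alphabetically by surname: Mendoza before Tran.
Order: Greco, Lindqvist, Romero, Amari, Reyes, Mendoza, Tran, Okonkwo. So position 1.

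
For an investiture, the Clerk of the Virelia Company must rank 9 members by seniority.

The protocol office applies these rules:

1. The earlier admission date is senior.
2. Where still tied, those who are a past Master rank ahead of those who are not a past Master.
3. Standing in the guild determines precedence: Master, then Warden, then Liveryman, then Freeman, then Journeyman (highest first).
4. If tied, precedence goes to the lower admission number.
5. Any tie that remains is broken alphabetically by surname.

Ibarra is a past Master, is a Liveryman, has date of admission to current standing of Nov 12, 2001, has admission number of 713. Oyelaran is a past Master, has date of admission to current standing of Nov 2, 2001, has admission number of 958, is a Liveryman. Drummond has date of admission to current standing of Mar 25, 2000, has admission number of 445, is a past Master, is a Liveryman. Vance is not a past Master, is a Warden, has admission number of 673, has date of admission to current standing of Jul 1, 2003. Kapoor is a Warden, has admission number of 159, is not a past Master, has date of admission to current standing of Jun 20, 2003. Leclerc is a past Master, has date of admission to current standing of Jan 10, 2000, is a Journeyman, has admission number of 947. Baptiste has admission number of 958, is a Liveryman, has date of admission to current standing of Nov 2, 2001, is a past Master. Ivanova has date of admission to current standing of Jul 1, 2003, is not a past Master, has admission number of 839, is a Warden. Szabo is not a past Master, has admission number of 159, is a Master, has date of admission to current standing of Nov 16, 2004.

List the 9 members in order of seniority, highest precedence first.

By date of admission to current standing (earlier first): Leclerc (Jan 10, 2000); then Drummond (Mar 25, 2000); then Baptiste and Oyelaran (both Nov 2, 2001); then Ibarra (Nov 12, 2001); then Kapoor (Jun 20, 2003); then Vance and Ivanova (both Jul 1, 2003); then Szabo (Nov 16, 2004).
Baptiste and Oyelaran are each a past Master, so the next rule applies.
Baptiste and Oyelaran are each Liveryman, so the next rule applies.
Baptiste and Oyelaran both have admission number 958, so the next rule applies.
Among Baptiste and Oyelaran, alphabetically by surname: Baptiste before Oyelaran.
Vance and Ivanova are each not a past Master, so the next rule applies.
Vance and Ivanova are each Warden, so the next rule applies.
Among Vance and Ivanova, by admission number (lower first): Vance (673) before Ivanova (839).
Full order: Leclerc, Drummond, Baptiste, Oyelaran, Ibarra, Kapoor, Vance, Ivanova, Szabo.

Leclerc, Drummond, Baptiste, Oyelaran, Ibarra, Kapoor, Vance, Ivanova, Szabo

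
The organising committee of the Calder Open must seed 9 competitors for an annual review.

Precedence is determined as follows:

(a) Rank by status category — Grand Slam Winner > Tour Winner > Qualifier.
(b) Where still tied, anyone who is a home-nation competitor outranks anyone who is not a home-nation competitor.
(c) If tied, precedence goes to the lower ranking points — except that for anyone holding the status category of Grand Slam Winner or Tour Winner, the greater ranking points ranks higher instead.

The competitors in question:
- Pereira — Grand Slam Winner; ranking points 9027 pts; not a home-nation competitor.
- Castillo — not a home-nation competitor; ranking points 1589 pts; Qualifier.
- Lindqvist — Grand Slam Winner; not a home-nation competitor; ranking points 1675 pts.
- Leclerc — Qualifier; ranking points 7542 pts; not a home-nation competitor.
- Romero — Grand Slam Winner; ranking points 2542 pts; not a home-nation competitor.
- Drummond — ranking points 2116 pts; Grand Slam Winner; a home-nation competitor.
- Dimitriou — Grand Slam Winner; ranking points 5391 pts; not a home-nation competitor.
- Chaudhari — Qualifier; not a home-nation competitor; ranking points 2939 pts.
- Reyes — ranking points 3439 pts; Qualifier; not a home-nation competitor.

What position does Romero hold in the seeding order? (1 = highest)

By status category: Drummond, Pereira, Dimitriou, Romero and Lindqvist (Grand Slam Winner); then Castillo, Chaudhari, Reyes and Leclerc (Qualifier).
Among Drummond, Pereira, Dimitriou, Romero and Lindqvist, a home-nation competitor before not a home-nation competitor: Drummond (a home-nation competitor) before Pereira, Dimitriou, Romero and Lindqvist (not a home-nation competitor).
Among Pereira, Dimitriou, Romero and Lindqvist, by ranking points (higher first) (reversed rule for this group): Pereira (9027 pts) before Dimitriou (5391 pts) before Romero (2542 pts) before Lindqvist (1675 pts).
Castillo, Chaudhari, Reyes and Leclerc are each not a home-nation competitor, so the next rule applies.
Among Castillo, Chaudhari, Reyes and Leclerc, by ranking points (lower first): Castillo (1589 pts) before Chaudhari (2939 pts) before Reyes (3439 pts) before Leclerc (7542 pts).
Order: Drummond, Pereira, Dimitriou, Romero, Lindqvist, Castillo, Chaudhari, Reyes, Leclerc. So position 4.

4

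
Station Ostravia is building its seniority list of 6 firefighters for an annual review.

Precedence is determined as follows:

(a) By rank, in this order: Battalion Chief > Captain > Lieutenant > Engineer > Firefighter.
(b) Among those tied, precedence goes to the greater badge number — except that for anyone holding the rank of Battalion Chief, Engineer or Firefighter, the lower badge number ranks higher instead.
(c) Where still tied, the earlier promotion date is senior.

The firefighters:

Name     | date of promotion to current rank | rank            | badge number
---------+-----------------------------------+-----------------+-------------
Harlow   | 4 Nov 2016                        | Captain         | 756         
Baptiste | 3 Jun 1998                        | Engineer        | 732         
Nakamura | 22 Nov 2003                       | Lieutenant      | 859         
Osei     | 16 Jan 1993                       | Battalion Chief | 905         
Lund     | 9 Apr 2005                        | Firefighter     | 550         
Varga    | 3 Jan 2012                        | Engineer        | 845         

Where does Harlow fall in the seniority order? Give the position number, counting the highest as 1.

2

By rank: Osei (Battalion Chief); then Harlow (Captain); then Nakamura (Lieutenant); then Baptiste and Varga (Engineer); then Lund (Firefighter).
Among Baptiste and Varga, by badge number (lower first) (reversed rule for this group): Baptiste (732) before Varga (845).
Order: Osei, Harlow, Nakamura, Baptiste, Varga, Lund. So position 2.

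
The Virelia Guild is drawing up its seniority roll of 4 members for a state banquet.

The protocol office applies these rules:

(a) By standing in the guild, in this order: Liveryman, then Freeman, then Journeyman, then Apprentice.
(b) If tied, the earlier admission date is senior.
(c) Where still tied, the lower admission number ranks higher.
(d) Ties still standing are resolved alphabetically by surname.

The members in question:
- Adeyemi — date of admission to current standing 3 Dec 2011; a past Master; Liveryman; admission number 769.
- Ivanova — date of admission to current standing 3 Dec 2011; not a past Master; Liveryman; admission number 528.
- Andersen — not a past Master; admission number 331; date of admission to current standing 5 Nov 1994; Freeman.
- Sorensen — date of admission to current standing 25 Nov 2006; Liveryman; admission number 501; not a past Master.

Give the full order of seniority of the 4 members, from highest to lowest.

By standing in the guild: Sorensen, Ivanova and Adeyemi (Liveryman); then Andersen (Freeman).
Among Sorensen, Ivanova and Adeyemi, by date of admission to current standing (earlier first): Sorensen (25 Nov 2006) before Ivanova and Adeyemi (3 Dec 2011).
Among Ivanova and Adeyemi, by admission number (lower first): Ivanova (528) before Adeyemi (769).
Full order: Sorensen, Ivanova, Adeyemi, Andersen.

Sorensen, Ivanova, Adeyemi, Andersen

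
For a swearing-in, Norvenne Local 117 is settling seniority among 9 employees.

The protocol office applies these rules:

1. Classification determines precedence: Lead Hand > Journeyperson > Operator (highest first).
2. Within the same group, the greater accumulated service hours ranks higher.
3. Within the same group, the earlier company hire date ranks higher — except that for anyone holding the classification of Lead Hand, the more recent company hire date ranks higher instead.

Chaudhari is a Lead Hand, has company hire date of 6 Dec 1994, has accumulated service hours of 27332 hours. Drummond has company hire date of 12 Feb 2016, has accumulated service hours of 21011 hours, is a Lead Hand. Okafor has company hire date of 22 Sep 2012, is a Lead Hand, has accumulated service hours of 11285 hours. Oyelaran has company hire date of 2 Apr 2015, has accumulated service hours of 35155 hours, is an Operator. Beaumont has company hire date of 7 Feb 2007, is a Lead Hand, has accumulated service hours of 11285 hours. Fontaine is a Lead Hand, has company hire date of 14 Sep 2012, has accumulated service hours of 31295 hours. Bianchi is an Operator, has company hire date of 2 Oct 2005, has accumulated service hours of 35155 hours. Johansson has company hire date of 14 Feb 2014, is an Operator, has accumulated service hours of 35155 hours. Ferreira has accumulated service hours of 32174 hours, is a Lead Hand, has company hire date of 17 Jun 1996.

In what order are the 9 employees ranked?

Ferreira, Fontaine, Chaudhari, Drummond, Okafor, Beaumont, Bianchi, Johansson, Oyelaran

By classification: Ferreira, Fontaine, Chaudhari, Drummond, Okafor and Beaumont (Lead Hand); then Bianchi, Johansson and Oyelaran (Operator).
Among Ferreira, Fontaine, Chaudhari, Drummond, Okafor and Beaumont, by accumulated service hours (higher first): Ferreira (32174 hours) before Fontaine (31295 hours) before Chaudhari (27332 hours) before Drummond (21011 hours) before Okafor and Beaumont (11285 hours).
Among Okafor and Beaumont, by company hire date (later first) (reversed rule for this group): Okafor (22 Sep 2012) before Beaumont (7 Feb 2007).
Bianchi, Johansson and Oyelaran all have accumulated service hours 35155 hours, so the next rule applies.
Among Bianchi, Johansson and Oyelaran, by company hire date (earlier first): Bianchi (2 Oct 2005) before Johansson (14 Feb 2014) before Oyelaran (2 Apr 2015).
Full order: Ferreira, Fontaine, Chaudhari, Drummond, Okafor, Beaumont, Bianchi, Johansson, Oyelaran.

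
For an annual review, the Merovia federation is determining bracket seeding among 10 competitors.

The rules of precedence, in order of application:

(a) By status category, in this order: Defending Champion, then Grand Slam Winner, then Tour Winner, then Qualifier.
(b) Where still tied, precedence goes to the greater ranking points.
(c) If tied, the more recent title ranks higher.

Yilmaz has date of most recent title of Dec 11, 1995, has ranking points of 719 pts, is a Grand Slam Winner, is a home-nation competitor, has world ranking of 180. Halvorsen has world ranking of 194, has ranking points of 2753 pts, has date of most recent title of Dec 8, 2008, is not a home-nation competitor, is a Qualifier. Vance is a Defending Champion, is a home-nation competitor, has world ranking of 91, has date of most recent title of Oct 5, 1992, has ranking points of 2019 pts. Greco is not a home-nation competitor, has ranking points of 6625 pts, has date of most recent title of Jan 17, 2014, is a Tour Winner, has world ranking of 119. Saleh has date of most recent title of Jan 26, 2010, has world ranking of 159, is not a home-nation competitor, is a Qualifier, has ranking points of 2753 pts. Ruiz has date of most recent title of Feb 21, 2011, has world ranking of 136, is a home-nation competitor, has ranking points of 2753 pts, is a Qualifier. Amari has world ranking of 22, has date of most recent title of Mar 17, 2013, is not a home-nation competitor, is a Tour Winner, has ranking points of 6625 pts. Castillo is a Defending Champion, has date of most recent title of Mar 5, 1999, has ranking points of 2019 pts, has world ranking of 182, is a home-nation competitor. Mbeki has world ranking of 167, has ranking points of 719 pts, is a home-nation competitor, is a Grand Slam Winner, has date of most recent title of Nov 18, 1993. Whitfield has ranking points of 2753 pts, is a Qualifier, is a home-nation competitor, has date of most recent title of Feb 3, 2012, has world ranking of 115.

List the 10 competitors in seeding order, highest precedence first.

By status category: Castillo and Vance (Defending Champion); then Yilmaz and Mbeki (Grand Slam Winner); then Greco and Amari (Tour Winner); then Whitfield, Ruiz, Saleh and Halvorsen (Qualifier).
Castillo and Vance both have ranking points 2019 pts, so the next rule applies.
Among Castillo and Vance, by date of most recent title (later first): Castillo (Mar 5, 1999) before Vance (Oct 5, 1992).
Yilmaz and Mbeki both have ranking points 719 pts, so the next rule applies.
Among Yilmaz and Mbeki, by date of most recent title (later first): Yilmaz (Dec 11, 1995) before Mbeki (Nov 18, 1993).
Greco and Amari both have ranking points 6625 pts, so the next rule applies.
Among Greco and Amari, by date of most recent title (later first): Greco (Jan 17, 2014) before Amari (Mar 17, 2013).
Whitfield, Ruiz, Saleh and Halvorsen all have ranking points 2753 pts, so the next rule applies.
Among Whitfield, Ruiz, Saleh and Halvorsen, by date of most recent title (later first): Whitfield (Feb 3, 2012) before Ruiz (Feb 21, 2011) before Saleh (Jan 26, 2010) before Halvorsen (Dec 8, 2008).
Full order: Castillo, Vance, Yilmaz, Mbeki, Greco, Amari, Whitfield, Ruiz, Saleh, Halvorsen.

Castillo, Vance, Yilmaz, Mbeki, Greco, Amari, Whitfield, Ruiz, Saleh, Halvorsen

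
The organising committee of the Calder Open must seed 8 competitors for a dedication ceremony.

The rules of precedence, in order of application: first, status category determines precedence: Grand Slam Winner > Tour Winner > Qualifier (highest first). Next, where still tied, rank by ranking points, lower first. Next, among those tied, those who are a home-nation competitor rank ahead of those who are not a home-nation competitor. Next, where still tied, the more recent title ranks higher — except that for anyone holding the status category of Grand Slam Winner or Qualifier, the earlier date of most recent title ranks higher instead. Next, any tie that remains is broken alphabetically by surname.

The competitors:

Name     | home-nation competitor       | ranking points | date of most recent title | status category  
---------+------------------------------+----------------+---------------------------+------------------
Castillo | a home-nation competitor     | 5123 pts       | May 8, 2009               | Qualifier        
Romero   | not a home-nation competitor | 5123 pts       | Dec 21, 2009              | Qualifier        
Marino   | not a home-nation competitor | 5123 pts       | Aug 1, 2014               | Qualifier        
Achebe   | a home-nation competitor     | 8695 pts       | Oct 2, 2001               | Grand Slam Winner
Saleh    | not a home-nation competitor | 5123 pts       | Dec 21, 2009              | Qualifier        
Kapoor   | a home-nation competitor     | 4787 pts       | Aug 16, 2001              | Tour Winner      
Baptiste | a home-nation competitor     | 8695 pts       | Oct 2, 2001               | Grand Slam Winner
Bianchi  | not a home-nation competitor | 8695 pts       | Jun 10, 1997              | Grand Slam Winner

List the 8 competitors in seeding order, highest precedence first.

By status category: Achebe, Baptiste and Bianchi (Grand Slam Winner); then Kapoor (Tour Winner); then Castillo, Romero, Saleh and Marino (Qualifier).
Achebe, Baptiste and Bianchi all have ranking points 8695 pts, so the next rule applies.
Among Achebe, Baptiste and Bianchi, a home-nation competitor before not a home-nation competitor: Achebe and Baptiste (a home-nation competitor) before Bianchi (not a home-nation competitor).
Achebe and Baptiste both have date of most recent title Oct 2, 2001, so the next rule applies.
Among Achebe and Baptiste, alphabetically by surname: Achebe before Baptiste.
Castillo, Romero, Saleh and Marino all have ranking points 5123 pts, so the next rule applies.
Among Castillo, Romero, Saleh and Marino, a home-nation competitor before not a home-nation competitor: Castillo (a home-nation competitor) before Romero, Saleh and Marino (not a home-nation competitor).
Among Romero, Saleh and Marino, by date of most recent title (earlier first) (reversed rule for this group): Romero and Saleh (Dec 21, 2009) before Marino (Aug 1, 2014).
Among Romero and Saleh, alphabetically by surname: Romero before Saleh.
Full order: Achebe, Baptiste, Bianchi, Kapoor, Castillo, Romero, Saleh, Marino.

Achebe, Baptiste, Bianchi, Kapoor, Castillo, Romero, Saleh, Marino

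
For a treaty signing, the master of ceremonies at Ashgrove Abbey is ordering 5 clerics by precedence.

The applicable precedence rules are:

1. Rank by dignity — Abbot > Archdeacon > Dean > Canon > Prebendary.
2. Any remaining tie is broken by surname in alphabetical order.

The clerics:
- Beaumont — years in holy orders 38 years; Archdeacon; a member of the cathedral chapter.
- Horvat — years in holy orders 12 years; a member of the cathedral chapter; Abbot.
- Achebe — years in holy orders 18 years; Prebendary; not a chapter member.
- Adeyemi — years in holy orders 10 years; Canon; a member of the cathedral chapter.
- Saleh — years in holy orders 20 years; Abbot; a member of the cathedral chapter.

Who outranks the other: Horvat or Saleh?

By dignity: Horvat and Saleh (Abbot); then Beaumont (Archdeacon); then Adeyemi (Canon); then Achebe (Prebendary).
Among Horvat and Saleh, alphabetically by surname: Horvat before Saleh.
So Horvat takes precedence.

Horvat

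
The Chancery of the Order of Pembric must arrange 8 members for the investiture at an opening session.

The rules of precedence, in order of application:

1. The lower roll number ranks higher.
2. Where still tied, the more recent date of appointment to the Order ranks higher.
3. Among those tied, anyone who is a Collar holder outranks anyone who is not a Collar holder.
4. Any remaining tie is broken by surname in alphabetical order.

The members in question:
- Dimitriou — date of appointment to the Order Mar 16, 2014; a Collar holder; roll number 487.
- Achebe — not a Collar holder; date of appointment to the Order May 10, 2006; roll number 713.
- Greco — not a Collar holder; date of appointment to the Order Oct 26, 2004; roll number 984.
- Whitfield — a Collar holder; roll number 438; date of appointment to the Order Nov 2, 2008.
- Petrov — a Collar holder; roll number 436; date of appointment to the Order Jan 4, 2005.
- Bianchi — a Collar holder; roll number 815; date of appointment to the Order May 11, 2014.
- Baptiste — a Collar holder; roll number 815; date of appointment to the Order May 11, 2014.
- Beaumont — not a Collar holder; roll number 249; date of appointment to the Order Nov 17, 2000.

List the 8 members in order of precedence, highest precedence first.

Beaumont, Petrov, Whitfield, Dimitriou, Achebe, Baptiste, Bianchi, Greco

By roll number (lower first): Beaumont (249); then Petrov (436); then Whitfield (438); then Dimitriou (487); then Achebe (713); then Baptiste and Bianchi (both 815); then Greco (984).
Baptiste and Bianchi both have date of appointment to the Order May 11, 2014, so the next rule applies.
Baptiste and Bianchi are each a Collar holder, so the next rule applies.
Among Baptiste and Bianchi, alphabetically by surname: Baptiste before Bianchi.
Full order: Beaumont, Petrov, Whitfield, Dimitriou, Achebe, Baptiste, Bianchi, Greco.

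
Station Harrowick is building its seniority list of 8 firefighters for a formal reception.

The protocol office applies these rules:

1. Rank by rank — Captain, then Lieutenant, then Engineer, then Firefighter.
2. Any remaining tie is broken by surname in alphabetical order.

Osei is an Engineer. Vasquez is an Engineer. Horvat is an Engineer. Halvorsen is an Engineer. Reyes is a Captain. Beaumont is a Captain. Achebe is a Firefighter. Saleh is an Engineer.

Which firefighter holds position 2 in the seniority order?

By rank: Beaumont and Reyes (Captain); then Halvorsen, Horvat, Osei, Saleh and Vasquez (Engineer); then Achebe (Firefighter).
Among Beaumont and Reyes, alphabetically by surname: Beaumont before Reyes.
Among Halvorsen, Horvat, Osei, Saleh and Vasquez, alphabetically by surname: Halvorsen before Horvat before Osei before Saleh before Vasquez.
Order: Beaumont, Reyes, Halvorsen, Horvat, Osei, Saleh, Vasquez, Achebe.

Reyes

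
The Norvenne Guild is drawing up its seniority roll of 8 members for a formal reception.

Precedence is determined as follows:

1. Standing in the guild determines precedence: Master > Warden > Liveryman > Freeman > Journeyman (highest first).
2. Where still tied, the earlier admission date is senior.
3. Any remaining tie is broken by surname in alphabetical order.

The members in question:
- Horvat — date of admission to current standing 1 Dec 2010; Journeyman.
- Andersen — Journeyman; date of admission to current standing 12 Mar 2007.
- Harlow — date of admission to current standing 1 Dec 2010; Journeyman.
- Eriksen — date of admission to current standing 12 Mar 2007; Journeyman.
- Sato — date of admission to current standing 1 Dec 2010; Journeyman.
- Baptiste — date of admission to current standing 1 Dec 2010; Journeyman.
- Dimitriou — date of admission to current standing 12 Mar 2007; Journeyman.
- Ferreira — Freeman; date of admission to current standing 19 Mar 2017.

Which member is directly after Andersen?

Dimitriou

By standing in the guild: Ferreira (Freeman); then Andersen, Dimitriou, Eriksen, Baptiste, Harlow, Horvat and Sato (Journeyman).
Among Andersen, Dimitriou, Eriksen, Baptiste, Harlow, Horvat and Sato, by date of admission to current standing (earlier first): Andersen, Dimitriou and Eriksen (12 Mar 2007) before Baptiste, Harlow, Horvat and Sato (1 Dec 2010).
Among Andersen, Dimitriou and Eriksen, alphabetically by surname: Andersen before Dimitriou before Eriksen.
Among Baptiste, Harlow, Horvat and Sato, alphabetically by surname: Baptiste before Harlow before Horvat before Sato.
Order: Ferreira, Andersen, Dimitriou, Eriksen, Baptiste, Harlow, Horvat, Sato.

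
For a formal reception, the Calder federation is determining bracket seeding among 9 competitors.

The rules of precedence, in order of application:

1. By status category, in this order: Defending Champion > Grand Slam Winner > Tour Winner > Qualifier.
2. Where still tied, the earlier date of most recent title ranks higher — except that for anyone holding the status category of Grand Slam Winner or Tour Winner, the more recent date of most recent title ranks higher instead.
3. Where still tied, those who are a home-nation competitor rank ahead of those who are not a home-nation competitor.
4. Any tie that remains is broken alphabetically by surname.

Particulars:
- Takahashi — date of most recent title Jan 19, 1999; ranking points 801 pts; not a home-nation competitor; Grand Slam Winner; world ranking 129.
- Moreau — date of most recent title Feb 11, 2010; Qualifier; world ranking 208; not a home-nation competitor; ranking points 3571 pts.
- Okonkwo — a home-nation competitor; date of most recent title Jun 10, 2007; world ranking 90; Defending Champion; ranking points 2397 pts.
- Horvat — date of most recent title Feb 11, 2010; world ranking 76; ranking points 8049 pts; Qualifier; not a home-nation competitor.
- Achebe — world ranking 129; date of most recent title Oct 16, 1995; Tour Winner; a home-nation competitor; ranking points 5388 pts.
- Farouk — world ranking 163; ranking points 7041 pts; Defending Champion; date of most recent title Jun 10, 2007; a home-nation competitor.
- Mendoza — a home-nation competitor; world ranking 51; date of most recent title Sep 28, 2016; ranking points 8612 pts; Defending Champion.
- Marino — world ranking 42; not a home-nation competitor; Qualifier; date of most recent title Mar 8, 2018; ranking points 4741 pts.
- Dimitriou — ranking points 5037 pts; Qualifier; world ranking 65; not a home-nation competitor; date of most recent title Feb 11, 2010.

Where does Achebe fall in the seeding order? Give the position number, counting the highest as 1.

5

By status category: Farouk, Okonkwo and Mendoza (Defending Champion); then Takahashi (Grand Slam Winner); then Achebe (Tour Winner); then Dimitriou, Horvat, Moreau and Marino (Qualifier).
Among Farouk, Okonkwo and Mendoza, by date of most recent title (earlier first): Farouk and Okonkwo (Jun 10, 2007) before Mendoza (Sep 28, 2016).
Farouk and Okonkwo are each a home-nation competitor, so the next rule applies.
Among Farouk and Okonkwo, alphabetically by surname: Farouk before Okonkwo.
Among Dimitriou, Horvat, Moreau and Marino, by date of most recent title (earlier first): Dimitriou, Horvat and Moreau (Feb 11, 2010) before Marino (Mar 8, 2018).
Dimitriou, Horvat and Moreau are each not a home-nation competitor, so the next rule applies.
Among Dimitriou, Horvat and Moreau, alphabetically by surname: Dimitriou before Horvat before Moreau.
Order: Farouk, Okonkwo, Mendoza, Takahashi, Achebe, Dimitriou, Horvat, Moreau, Marino. So position 5.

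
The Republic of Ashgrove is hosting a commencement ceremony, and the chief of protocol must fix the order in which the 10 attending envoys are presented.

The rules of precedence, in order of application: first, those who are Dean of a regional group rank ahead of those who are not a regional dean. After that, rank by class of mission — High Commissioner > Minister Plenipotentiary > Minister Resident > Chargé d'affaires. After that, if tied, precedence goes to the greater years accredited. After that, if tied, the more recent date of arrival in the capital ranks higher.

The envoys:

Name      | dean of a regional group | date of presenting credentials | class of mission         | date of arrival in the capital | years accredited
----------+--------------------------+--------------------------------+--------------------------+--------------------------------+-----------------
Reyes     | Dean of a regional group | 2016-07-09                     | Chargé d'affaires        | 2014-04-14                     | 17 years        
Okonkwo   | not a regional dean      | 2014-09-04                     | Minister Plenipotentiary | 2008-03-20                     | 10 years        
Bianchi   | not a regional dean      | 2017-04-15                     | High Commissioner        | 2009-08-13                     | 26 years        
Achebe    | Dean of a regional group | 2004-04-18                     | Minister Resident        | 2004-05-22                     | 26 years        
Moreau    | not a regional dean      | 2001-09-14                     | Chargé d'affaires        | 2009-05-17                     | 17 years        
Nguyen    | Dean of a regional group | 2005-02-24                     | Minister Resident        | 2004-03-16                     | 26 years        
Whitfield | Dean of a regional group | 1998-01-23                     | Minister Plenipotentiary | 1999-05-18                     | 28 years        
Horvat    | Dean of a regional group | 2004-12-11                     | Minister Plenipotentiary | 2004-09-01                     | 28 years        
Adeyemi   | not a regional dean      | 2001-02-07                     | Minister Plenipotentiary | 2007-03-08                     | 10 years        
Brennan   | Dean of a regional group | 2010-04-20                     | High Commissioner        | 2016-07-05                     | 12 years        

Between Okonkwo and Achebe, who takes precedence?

Achebe

By the first rule: Brennan, Horvat, Whitfield, Achebe, Nguyen and Reyes (each Dean of a regional group); then Bianchi, Okonkwo, Adeyemi and Moreau (each not a regional dean).
Among Brennan, Horvat, Whitfield, Achebe, Nguyen and Reyes, by class of mission: Brennan (High Commissioner) before Horvat and Whitfield (Minister Plenipotentiary) before Achebe and Nguyen (Minister Resident) before Reyes (Chargé d'affaires).
Horvat and Whitfield both have years accredited 28 years, so the next rule applies.
Among Horvat and Whitfield, by date of arrival in the capital (later first): Horvat (2004-09-01) before Whitfield (1999-05-18).
Achebe and Nguyen both have years accredited 26 years, so the next rule applies.
Among Achebe and Nguyen, by date of arrival in the capital (later first): Achebe (2004-05-22) before Nguyen (2004-03-16).
Among Bianchi, Okonkwo, Adeyemi and Moreau, by class of mission: Bianchi (High Commissioner) before Okonkwo and Adeyemi (Minister Plenipotentiary) before Moreau (Chargé d'affaires).
Okonkwo and Adeyemi both have years accredited 10 years, so the next rule applies.
Among Okonkwo and Adeyemi, by date of arrival in the capital (later first): Okonkwo (2008-03-20) before Adeyemi (2007-03-08).
So Achebe takes precedence.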